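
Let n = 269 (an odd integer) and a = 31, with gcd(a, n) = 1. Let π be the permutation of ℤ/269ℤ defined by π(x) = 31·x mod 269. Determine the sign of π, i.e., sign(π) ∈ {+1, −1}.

-1

Orbit of 112 under x↦31x: [112, 244, 32, 185, 86, 245, 63]… (length divides ord_269(31)).
Cycle lengths of π_31 on ℤ/269ℤ: [268, 1]; 2 cycles in total.
269 − 2 = 267 transpositions; sign(π) = (−1)^267 = -1.
Check: (31/269) = -1 by Zolotarev.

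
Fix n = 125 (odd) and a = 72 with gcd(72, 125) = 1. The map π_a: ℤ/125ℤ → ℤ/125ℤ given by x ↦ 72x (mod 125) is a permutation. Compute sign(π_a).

-1

Orbit of 33 under x↦72x: [33, 1, 72, 59, 123, 106, 7]… (length divides ord_125(72)).
4 cycles of lengths [100, 20, 4, 1].
Σ(ℓ_i−1) = 125−4 = 121; sign = (−1)^121 = -1.
(72|125)_J = -1 (Zolotarev's lemma cross-check).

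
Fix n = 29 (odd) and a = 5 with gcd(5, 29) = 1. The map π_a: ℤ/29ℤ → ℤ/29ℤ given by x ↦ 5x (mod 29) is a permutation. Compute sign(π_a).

Orbit of 16 under x↦5x: [16, 22, 23, 28, 24, 4, 20]… (length divides ord_29(5)).
Cycle type of π: 14×2 + 1; total 3 cycles.
3 cycles on 29: each ℓ→(−1)^(ℓ−1), product (−1)^26 = +1.

+1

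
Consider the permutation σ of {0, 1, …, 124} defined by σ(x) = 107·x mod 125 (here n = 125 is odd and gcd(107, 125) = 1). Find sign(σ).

Orbit of 49 under x↦107x: [49, 118, 1, 107, 74, 43, 101]… (length divides ord_125(107)).
12 cycles of lengths [20, 20, 20, 20, 20, 4, 4, 4, 4, 4, 4, 1].
12 cycles on 125: each ℓ→(−1)^(ℓ−1), product (−1)^113 = -1.
Check: (107/125) = -1 by Zolotarev.

-1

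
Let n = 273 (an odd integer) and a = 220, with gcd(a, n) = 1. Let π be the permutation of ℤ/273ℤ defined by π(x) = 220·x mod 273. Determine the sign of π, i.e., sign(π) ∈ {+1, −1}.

-1

Start at x=220: 220 → 79 → 181 → 235 → 103 → 1 → 220 (one orbit).
60 cycles of lengths [6, 6, 6, 6, 6, 6, 6, 6, 6, 6, 6, 6, 6, 6, 6, 6, 6, 6, 6, 6, 6, 6, 6, 6, 6, 6, 6, 6, 6, 6, 6, 6, 6, 6, 6, 6, 6, 6, 6, 2, 2, 2, 2, 2, 2, 2, 2, 2, 2, 2, 2, 2, 2, 2, 2, 2, 2, 1, 1, 1].
60 cycles on 273: each ℓ→(−1)^(ℓ−1), product (−1)^213 = -1.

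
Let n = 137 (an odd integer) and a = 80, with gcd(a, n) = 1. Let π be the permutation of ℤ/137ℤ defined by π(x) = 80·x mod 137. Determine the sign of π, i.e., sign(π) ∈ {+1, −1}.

Trace 24: π^k(24) = [24, 2, 23, 59, 62, 28, 48] for k=0..6.
Cycle type of π: 136 + 1; total 2 cycles.
With 2 cycles on 137 points, sign = (−1)^{137−2} = -1.
Zolotarev: (80|137) = -1, matching the cycle-count sign.

-1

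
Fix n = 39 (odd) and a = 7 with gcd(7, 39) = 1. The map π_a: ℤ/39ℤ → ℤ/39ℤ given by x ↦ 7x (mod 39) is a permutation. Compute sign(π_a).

Start at x=4: 4 → 28 → 1 → 7 → 10 → 31 → 22 → … (one orbit).
Cycle type of π: 12×3 + 1×3; total 6 cycles.
39 − 6 = 33 transpositions; sign(π) = (−1)^33 = -1.

-1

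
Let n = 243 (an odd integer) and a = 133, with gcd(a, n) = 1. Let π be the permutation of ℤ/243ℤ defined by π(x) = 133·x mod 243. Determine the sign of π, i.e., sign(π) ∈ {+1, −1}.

Trace 148: π^k(148) = [148, 1, 133, 193, 154, 70, 76] for k=0..6.
The orbit structure of x ↦ 133x mod 243: 11 orbits of sizes [81, 81, 27, 27, 9, 9, 3, 3, 1, 1, 1].
243 − 11 = 232 transpositions; sign(π) = (−1)^232 = +1.
Zolotarev: (133|243) = +1, matching the cycle-count sign.

+1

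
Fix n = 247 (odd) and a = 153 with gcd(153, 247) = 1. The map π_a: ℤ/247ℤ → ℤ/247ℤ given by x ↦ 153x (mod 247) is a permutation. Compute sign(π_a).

Orbit of 153 under x↦153x: [153, 191, 77, 172, 134, 1]… (length divides ord_247(153)).
π_153 has 57 disjoint cycles with lengths [6, 6, 6, 6, 6, 6, 6, 6, 6, 6, 6, 6, 6, 6, 6, 6, 6, 6, 6, 6, 6, 6, 6, 6, 6, 6, 6, 6, 6, 6, 6, 6, 6, 6, 6, 6, 6, 6, 1, 1, 1, 1, 1, 1, 1, 1, 1, 1, 1, 1, 1, 1, 1, 1, 1, 1, 1] on {0,…,246}.
sign(π) = (−1)^{n − #cycles} = (−1)^{247−57} = (−1)^190 = +1.
(153|247)_J = +1 (Zolotarev's lemma cross-check).

+1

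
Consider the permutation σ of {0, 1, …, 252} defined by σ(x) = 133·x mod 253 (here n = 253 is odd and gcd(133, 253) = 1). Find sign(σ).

Orbit of 177 under x↦133x: [177, 12, 78, 1, 133, 232, 243]… (length divides ord_253(133)).
The orbit structure of x ↦ 133x mod 253: 33 orbits of sizes [11, 11, 11, 11, 11, 11, 11, 11, 11, 11, 11, 11, 11, 11, 11, 11, 11, 11, 11, 11, 11, 11, 1, 1, 1, 1, 1, 1, 1, 1, 1, 1, 1].
sign(π) = (−1)^{n − #cycles} = (−1)^{253−33} = (−1)^220 = +1.
Via Zolotarev, sign(π_{133}) = (133|253) = +1.

+1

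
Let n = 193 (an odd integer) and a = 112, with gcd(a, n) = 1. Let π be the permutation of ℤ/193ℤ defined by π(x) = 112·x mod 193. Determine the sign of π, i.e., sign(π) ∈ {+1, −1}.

Start at x=1: 1 → 112 → 192 → 81 → 1 (one orbit).
49 cycles of lengths [4, 4, 4, 4, 4, 4, 4, 4, 4, 4, 4, 4, 4, 4, 4, 4, 4, 4, 4, 4, 4, 4, 4, 4, 4, 4, 4, 4, 4, 4, 4, 4, 4, 4, 4, 4, 4, 4, 4, 4, 4, 4, 4, 4, 4, 4, 4, 4, 1].
Σ(ℓ_i−1) = 193−49 = 144; sign = (−1)^144 = +1.

+1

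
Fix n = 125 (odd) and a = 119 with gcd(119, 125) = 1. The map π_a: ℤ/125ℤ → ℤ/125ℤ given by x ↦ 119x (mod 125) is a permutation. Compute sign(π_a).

Start at x=79: 79 → 26 → 94 → 61 → 9 → 71 → 74 → … (one orbit).
The orbit structure of x ↦ 119x mod 125: 7 orbits of sizes [50, 50, 10, 10, 2, 2, 1].
sign(π) = (−1)^{n − #cycles} = (−1)^{125−7} = (−1)^118 = +1.

+1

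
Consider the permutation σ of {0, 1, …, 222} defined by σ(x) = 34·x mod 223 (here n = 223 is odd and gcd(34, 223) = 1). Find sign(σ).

Orbit of 7 under x↦34x: [7, 15, 64, 169, 171, 16, 98]… (length divides ord_223(34)).
The orbit structure of x ↦ 34x mod 223: 7 orbits of sizes [37, 37, 37, 37, 37, 37, 1].
223 − 7 = 216 transpositions; sign(π) = (−1)^216 = +1.

+1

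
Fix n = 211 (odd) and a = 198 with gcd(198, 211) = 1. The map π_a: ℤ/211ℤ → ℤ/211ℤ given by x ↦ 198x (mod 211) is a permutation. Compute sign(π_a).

Trace 1: π^k(1) = [1, 198, 169, 124, 76, 67, 184] for k=0..6.
Cycle lengths of π_198 on ℤ/211ℤ: [70, 70, 70, 1]; 4 cycles in total.
With 4 cycles on 211 points, sign = (−1)^{211−4} = -1.

-1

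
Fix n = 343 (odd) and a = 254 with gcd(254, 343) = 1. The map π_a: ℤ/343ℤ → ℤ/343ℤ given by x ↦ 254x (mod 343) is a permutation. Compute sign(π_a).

Orbit of 218 under x↦254x: [218, 149, 116, 309, 282, 284, 106]… (length divides ord_343(254)).
7 cycles of lengths [147, 147, 21, 21, 3, 3, 1].
sign(π) = (−1)^{n − #cycles} = (−1)^{343−7} = (−1)^336 = +1.
Zolotarev: (254|343) = +1, matching the cycle-count sign.

+1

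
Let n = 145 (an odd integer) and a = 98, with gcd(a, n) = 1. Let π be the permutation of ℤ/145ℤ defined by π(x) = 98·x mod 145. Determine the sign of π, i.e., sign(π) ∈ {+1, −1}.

Trace 43: π^k(43) = [43, 9, 12, 16, 118, 109, 97] for k=0..6.
Decompose π into cycles: lengths [28, 28, 28, 28, 28, 4, 1] (7 cycles, including the fixed point 0).
sign(π) = (−1)^{n − #cycles} = (−1)^{145−7} = (−1)^138 = +1.
The Jacobi symbol (98|145) = +1 (Zolotarev) agrees.

+1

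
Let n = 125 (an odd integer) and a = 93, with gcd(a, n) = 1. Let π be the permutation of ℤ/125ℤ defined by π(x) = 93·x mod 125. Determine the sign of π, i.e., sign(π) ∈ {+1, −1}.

-1

Start at x=26: 26 → 43 → 124 → 32 → 101 → 18 → 49 → … (one orbit).
Decompose π into cycles: lengths [20, 20, 20, 20, 20, 4, 4, 4, 4, 4, 4, 1] (12 cycles, including the fixed point 0).
sign(π) = (−1)^{n − #cycles} = (−1)^{125−12} = (−1)^113 = -1.
(93|125)_J = -1 (Zolotarev's lemma cross-check).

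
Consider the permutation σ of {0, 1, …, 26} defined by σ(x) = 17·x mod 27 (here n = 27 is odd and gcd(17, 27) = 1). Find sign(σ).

Trace 1: π^k(1) = [1, 17, 19, 26, 10, 8] for k=0..5.
8 cycles of lengths [6, 6, 6, 2, 2, 2, 2, 1].
Σ(ℓ_i−1) = 27−8 = 19; sign = (−1)^19 = -1.

-1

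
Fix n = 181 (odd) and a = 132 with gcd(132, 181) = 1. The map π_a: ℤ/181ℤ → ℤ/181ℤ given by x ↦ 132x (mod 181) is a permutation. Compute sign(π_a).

Trace 48: π^k(48) = [48, 1, 132] for k=0..2.
The orbit structure of x ↦ 132x mod 181: 61 orbits of sizes [3, 3, 3, 3, 3, 3, 3, 3, 3, 3, 3, 3, 3, 3, 3, 3, 3, 3, 3, 3, 3, 3, 3, 3, 3, 3, 3, 3, 3, 3, 3, 3, 3, 3, 3, 3, 3, 3, 3, 3, 3, 3, 3, 3, 3, 3, 3, 3, 3, 3, 3, 3, 3, 3, 3, 3, 3, 3, 3, 3, 1].
181 − 61 = 120 transpositions; sign(π) = (−1)^120 = +1.
Check: (132/181) = +1 by Zolotarev.

+1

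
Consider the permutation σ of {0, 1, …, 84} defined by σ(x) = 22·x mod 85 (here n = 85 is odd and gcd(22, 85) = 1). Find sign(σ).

Orbit of 81 under x↦22x: [81, 82, 19, 78, 16, 12, 9]… (length divides ord_85(22)).
Cycle lengths of π_22 on ℤ/85ℤ: [16, 16, 16, 16, 16, 4, 1]; 7 cycles in total.
n − c = 85 − 7 = 78; sign = (−1)^78 = +1.

+1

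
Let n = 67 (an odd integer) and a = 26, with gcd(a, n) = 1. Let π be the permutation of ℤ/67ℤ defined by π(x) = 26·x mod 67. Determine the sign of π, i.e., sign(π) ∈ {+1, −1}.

+1

Orbit of 29 under x↦26x: [29, 17, 40, 35, 39, 9, 33]… (length divides ord_67(26)).
The orbit structure of x ↦ 26x mod 67: 3 orbits of sizes [33, 33, 1].
3 cycles on 67: each ℓ→(−1)^(ℓ−1), product (−1)^64 = +1.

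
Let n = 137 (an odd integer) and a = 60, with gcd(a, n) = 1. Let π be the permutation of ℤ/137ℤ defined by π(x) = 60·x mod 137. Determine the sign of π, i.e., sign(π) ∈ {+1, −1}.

+1

Orbit of 34 under x↦60x: [34, 122, 59, 115, 50, 123, 119]… (length divides ord_137(60)).
Decompose π into cycles: lengths [17, 17, 17, 17, 17, 17, 17, 17, 1] (9 cycles, including the fixed point 0).
137 − 9 = 128 transpositions; sign(π) = (−1)^128 = +1.
The Jacobi symbol (60|137) = +1 (Zolotarev) agrees.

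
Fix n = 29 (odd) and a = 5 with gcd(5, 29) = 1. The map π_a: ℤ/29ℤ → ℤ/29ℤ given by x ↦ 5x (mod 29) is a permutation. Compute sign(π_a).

+1

Trace 13: π^k(13) = [13, 7, 6, 1, 5, 25, 9] for k=0..6.
Cycle lengths of π_5 on ℤ/29ℤ: [14, 14, 1]; 3 cycles in total.
sign(π) = (−1)^{n − #cycles} = (−1)^{29−3} = (−1)^26 = +1.
Check: (5/29) = +1 by Zolotarev.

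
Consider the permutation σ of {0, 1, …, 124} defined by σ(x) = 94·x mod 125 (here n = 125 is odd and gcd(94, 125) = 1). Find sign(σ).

+1

Trace 84: π^k(84) = [84, 21, 99, 56, 14, 66, 79] for k=0..6.
7 cycles of lengths [50, 50, 10, 10, 2, 2, 1].
125 − 7 = 118 transpositions; sign(π) = (−1)^118 = +1.
The Jacobi symbol (94|125) = +1 (Zolotarev) agrees.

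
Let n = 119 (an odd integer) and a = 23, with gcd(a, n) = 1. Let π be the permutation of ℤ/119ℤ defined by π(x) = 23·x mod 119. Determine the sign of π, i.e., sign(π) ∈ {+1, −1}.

-1

Trace 78: π^k(78) = [78, 9, 88, 1, 23, 53, 29] for k=0..6.
π_23 has 6 disjoint cycles with lengths [48, 48, 16, 3, 3, 1] on {0,…,118}.
With 6 cycles on 119 points, sign = (−1)^{119−6} = -1.
Check: (23/119) = -1 by Zolotarev.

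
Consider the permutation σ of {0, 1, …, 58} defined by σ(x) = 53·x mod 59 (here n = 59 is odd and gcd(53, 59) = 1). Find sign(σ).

+1

Trace 41: π^k(41) = [41, 49, 1, 53, 36, 20, 57] for k=0..6.
The orbit structure of x ↦ 53x mod 59: 3 orbits of sizes [29, 29, 1].
3 cycles on 59: each ℓ→(−1)^(ℓ−1), product (−1)^56 = +1.
Via Zolotarev, sign(π_{53}) = (53|59) = +1.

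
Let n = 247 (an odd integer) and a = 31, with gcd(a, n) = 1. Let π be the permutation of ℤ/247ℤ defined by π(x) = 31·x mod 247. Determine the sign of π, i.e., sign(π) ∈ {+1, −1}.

+1

Orbit of 151 under x↦31x: [151, 235, 122, 77, 164, 144, 18]… (length divides ord_247(31)).
π_31 has 25 disjoint cycles with lengths [12, 12, 12, 12, 12, 12, 12, 12, 12, 12, 12, 12, 12, 12, 12, 12, 12, 12, 6, 6, 6, 4, 4, 4, 1] on {0,…,246}.
25 cycles on 247: each ℓ→(−1)^(ℓ−1), product (−1)^222 = +1.
(31|247)_J = +1 (Zolotarev's lemma cross-check).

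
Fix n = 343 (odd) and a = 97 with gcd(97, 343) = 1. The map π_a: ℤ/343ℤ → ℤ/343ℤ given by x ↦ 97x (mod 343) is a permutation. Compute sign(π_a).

Orbit of 244 under x↦97x: [244, 1, 97, 148, 293, 295, 146]… (length divides ord_343(97)).
π_97 has 46 disjoint cycles with lengths [14, 14, 14, 14, 14, 14, 14, 14, 14, 14, 14, 14, 14, 14, 14, 14, 14, 14, 14, 14, 14, 2, 2, 2, 2, 2, 2, 2, 2, 2, 2, 2, 2, 2, 2, 2, 2, 2, 2, 2, 2, 2, 2, 2, 2, 1] on {0,…,342}.
Σ(ℓ_i−1) = 343−46 = 297; sign = (−1)^297 = -1.

-1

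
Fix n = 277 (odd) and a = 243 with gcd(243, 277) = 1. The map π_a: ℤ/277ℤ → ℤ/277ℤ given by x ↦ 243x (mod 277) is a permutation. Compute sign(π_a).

+1

Orbit of 207 under x↦243x: [207, 164, 241, 116, 211, 28, 156]… (length divides ord_277(243)).
Decompose π into cycles: lengths [69, 69, 69, 69, 1] (5 cycles, including the fixed point 0).
5 cycles on 277: each ℓ→(−1)^(ℓ−1), product (−1)^272 = +1.
Zolotarev: (243|277) = +1, matching the cycle-count sign.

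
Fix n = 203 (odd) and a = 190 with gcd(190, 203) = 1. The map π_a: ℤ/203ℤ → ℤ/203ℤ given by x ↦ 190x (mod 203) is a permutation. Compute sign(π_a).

Start at x=78: 78 → 1 → 190 → 169 → 36 → 141 → 197 → 78 (one orbit).
π_190 has 35 disjoint cycles with lengths [7, 7, 7, 7, 7, 7, 7, 7, 7, 7, 7, 7, 7, 7, 7, 7, 7, 7, 7, 7, 7, 7, 7, 7, 7, 7, 7, 7, 1, 1, 1, 1, 1, 1, 1] on {0,…,202}.
35 cycles on 203: each ℓ→(−1)^(ℓ−1), product (−1)^168 = +1.

+1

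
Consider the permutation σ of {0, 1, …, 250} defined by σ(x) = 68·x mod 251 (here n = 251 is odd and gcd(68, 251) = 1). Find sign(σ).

Start at x=25: 25 → 194 → 140 → 233 → 31 → 100 → 23 → … (one orbit).
Cycle lengths of π_68 on ℤ/251ℤ: [125, 125, 1]; 3 cycles in total.
n − c = 251 − 3 = 248; sign = (−1)^248 = +1.

+1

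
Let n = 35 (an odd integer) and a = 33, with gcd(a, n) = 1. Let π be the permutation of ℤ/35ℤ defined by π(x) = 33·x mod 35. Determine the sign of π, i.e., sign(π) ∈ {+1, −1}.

Trace 1: π^k(1) = [1, 33, 4, 27, 16, 3, 29] for k=0..6.
5 cycles of lengths [12, 12, 6, 4, 1].
With 5 cycles on 35 points, sign = (−1)^{35−5} = +1.
Via Zolotarev, sign(π_{33}) = (33|35) = +1.

+1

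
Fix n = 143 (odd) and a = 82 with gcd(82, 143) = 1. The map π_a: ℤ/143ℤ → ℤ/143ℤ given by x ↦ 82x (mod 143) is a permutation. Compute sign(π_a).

Start at x=9: 9 → 23 → 27 → 69 → 81 → 64 → 100 → … (one orbit).
The orbit structure of x ↦ 82x mod 143: 9 orbits of sizes [30, 30, 30, 30, 6, 6, 5, 5, 1].
n − c = 143 − 9 = 134; sign = (−1)^134 = +1.
The Jacobi symbol (82|143) = +1 (Zolotarev) agrees.

+1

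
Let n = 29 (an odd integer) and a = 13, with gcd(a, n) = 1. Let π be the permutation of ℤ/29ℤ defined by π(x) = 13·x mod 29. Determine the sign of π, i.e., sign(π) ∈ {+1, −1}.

Orbit of 5 under x↦13x: [5, 7, 4, 23, 9, 1, 13]… (length divides ord_29(13)).
3 cycles of lengths [14, 14, 1].
With 3 cycles on 29 points, sign = (−1)^{29−3} = +1.
Check: (13/29) = +1 by Zolotarev.

+1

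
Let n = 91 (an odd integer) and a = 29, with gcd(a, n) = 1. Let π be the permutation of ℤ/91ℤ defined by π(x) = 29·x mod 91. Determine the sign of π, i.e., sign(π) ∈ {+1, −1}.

Trace 22: π^k(22) = [22, 1, 29] for k=0..2.
Cycle lengths of π_29 on ℤ/91ℤ: [3, 3, 3, 3, 3, 3, 3, 3, 3, 3, 3, 3, 3, 3, 3, 3, 3, 3, 3, 3, 3, 3, 3, 3, 3, 3, 3, 3, 1, 1, 1, 1, 1, 1, 1]; 35 cycles in total.
n − c = 91 − 35 = 56; sign = (−1)^56 = +1.
The Jacobi symbol (29|91) = +1 (Zolotarev) agrees.

+1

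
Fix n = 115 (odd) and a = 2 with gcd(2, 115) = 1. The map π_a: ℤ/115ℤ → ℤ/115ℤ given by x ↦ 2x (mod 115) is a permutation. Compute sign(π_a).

Orbit of 101 under x↦2x: [101, 87, 59, 3, 6, 12, 24]… (length divides ord_115(2)).
Cycle type of π: 44×2 + 11×2 + 4 + 1; total 6 cycles.
sign(π) = (−1)^{n − #cycles} = (−1)^{115−6} = (−1)^109 = -1.
Via Zolotarev, sign(π_{2}) = (2|115) = -1.

-1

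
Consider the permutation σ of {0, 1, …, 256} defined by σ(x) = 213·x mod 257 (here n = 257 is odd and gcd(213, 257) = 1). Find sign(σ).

+1

Trace 256: π^k(256) = [256, 44, 120, 117, 249, 95, 189] for k=0..6.
Cycle lengths of π_213 on ℤ/257ℤ: [64, 64, 64, 64, 1]; 5 cycles in total.
257 − 5 = 252 transpositions; sign(π) = (−1)^252 = +1.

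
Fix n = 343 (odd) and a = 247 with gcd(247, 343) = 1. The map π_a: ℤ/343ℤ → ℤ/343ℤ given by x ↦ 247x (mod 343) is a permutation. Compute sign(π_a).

+1

Orbit of 65 under x↦247x: [65, 277, 162, 226, 256, 120, 142]… (length divides ord_343(247)).
Cycle lengths of π_247 on ℤ/343ℤ: [147, 147, 21, 21, 3, 3, 1]; 7 cycles in total.
n − c = 343 − 7 = 336; sign = (−1)^336 = +1.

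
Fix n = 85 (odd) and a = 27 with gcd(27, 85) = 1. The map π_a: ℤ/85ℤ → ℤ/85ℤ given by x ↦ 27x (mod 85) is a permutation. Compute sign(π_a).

+1

Trace 19: π^k(19) = [19, 3, 81, 62, 59, 63, 1] for k=0..6.
Cycle lengths of π_27 on ℤ/85ℤ: [16, 16, 16, 16, 16, 4, 1]; 7 cycles in total.
sign(π) = (−1)^{n − #cycles} = (−1)^{85−7} = (−1)^78 = +1.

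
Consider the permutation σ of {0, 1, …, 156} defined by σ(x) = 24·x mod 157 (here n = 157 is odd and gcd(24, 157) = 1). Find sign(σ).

-1

Trace 105: π^k(105) = [105, 8, 35, 55, 64, 123, 126] for k=0..6.
Decompose π into cycles: lengths [156, 1] (2 cycles, including the fixed point 0).
sign(π) = (−1)^{n − #cycles} = (−1)^{157−2} = (−1)^155 = -1.
Check: (24/157) = -1 by Zolotarev.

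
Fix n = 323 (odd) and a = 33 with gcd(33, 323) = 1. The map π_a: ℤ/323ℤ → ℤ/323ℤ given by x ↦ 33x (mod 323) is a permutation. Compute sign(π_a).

-1

Trace 67: π^k(67) = [67, 273, 288, 137, 322, 290, 203] for k=0..6.
The orbit structure of x ↦ 33x mod 323: 26 orbits of sizes [18, 18, 18, 18, 18, 18, 18, 18, 18, 18, 18, 18, 18, 18, 18, 18, 18, 2, 2, 2, 2, 2, 2, 2, 2, 1].
n − c = 323 − 26 = 297; sign = (−1)^297 = -1.
Check: (33/323) = -1 by Zolotarev.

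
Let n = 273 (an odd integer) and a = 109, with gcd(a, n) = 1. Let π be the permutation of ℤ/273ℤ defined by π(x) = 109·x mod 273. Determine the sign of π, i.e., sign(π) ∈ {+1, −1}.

Start at x=226: 226 → 64 → 151 → 79 → 148 → 25 → 268 → … (one orbit).
Cycle lengths of π_109 on ℤ/273ℤ: [12, 12, 12, 12, 12, 12, 12, 12, 12, 12, 12, 12, 12, 12, 12, 12, 12, 12, 4, 4, 4, 4, 4, 4, 4, 4, 4, 3, 3, 3, 3, 3, 3, 1, 1, 1]; 36 cycles in total.
Σ(ℓ_i−1) = 273−36 = 237; sign = (−1)^237 = -1.
(109|273)_J = -1 (Zolotarev's lemma cross-check).

-1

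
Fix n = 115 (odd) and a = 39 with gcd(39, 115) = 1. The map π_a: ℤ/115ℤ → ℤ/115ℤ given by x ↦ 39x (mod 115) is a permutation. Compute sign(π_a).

+1

Start at x=1: 1 → 39 → 26 → 94 → 101 → 29 → 96 → … (one orbit).
The orbit structure of x ↦ 39x mod 115: 9 orbits of sizes [22, 22, 22, 22, 11, 11, 2, 2, 1].
sign(π) = (−1)^{n − #cycles} = (−1)^{115−9} = (−1)^106 = +1.
The Jacobi symbol (39|115) = +1 (Zolotarev) agrees.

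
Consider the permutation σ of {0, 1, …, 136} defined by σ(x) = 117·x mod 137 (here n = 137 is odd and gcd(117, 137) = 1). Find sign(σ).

Orbit of 109 under x↦117x: [109, 12, 34, 5, 37, 82, 4]… (length divides ord_137(117)).
2 cycles of lengths [136, 1].
137 − 2 = 135 transpositions; sign(π) = (−1)^135 = -1.

-1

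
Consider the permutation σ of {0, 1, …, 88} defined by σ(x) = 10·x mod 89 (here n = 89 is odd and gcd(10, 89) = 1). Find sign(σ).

+1

Trace 47: π^k(47) = [47, 25, 72, 8, 80, 88, 79] for k=0..6.
Cycle type of π: 44×2 + 1; total 3 cycles.
sign(π) = (−1)^{n − #cycles} = (−1)^{89−3} = (−1)^86 = +1.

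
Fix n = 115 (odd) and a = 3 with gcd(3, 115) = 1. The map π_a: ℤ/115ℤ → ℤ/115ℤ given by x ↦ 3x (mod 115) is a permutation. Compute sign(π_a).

Trace 4: π^k(4) = [4, 12, 36, 108, 94, 52, 41] for k=0..6.
Cycle type of π: 44×2 + 11×2 + 4 + 1; total 6 cycles.
With 6 cycles on 115 points, sign = (−1)^{115−6} = -1.
(3|115)_J = -1 (Zolotarev's lemma cross-check).

-1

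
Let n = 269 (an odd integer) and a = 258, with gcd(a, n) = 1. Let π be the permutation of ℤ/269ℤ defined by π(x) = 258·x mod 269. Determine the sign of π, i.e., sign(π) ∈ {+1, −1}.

+1

Orbit of 249 under x↦258x: [249, 220, 1, 258, 121, 14, 115]… (length divides ord_269(258)).
Cycle lengths of π_258 on ℤ/269ℤ: [67, 67, 67, 67, 1]; 5 cycles in total.
269 − 5 = 264 transpositions; sign(π) = (−1)^264 = +1.
(258|269)_J = +1 (Zolotarev's lemma cross-check).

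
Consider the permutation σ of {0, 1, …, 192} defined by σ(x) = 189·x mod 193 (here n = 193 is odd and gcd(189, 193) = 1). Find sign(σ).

Start at x=172: 172 → 84 → 50 → 186 → 28 → 81 → 62 → … (one orbit).
Cycle lengths of π_189 on ℤ/193ℤ: [48, 48, 48, 48, 1]; 5 cycles in total.
193 − 5 = 188 transpositions; sign(π) = (−1)^188 = +1.
Check: (189/193) = +1 by Zolotarev.

+1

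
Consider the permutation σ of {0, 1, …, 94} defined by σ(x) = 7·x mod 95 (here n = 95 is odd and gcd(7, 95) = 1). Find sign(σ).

-1

Orbit of 68 under x↦7x: [68, 1, 7, 49, 58, 26, 87]… (length divides ord_95(7)).
Cycle lengths of π_7 on ℤ/95ℤ: [12, 12, 12, 12, 12, 12, 4, 3, 3, 3, 3, 3, 3, 1]; 14 cycles in total.
Σ(ℓ_i−1) = 95−14 = 81; sign = (−1)^81 = -1.
(7|95)_J = -1 (Zolotarev's lemma cross-check).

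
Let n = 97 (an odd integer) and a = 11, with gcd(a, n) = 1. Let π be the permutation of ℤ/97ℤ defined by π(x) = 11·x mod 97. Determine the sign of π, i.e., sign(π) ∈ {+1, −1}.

+1

Start at x=96: 96 → 86 → 73 → 27 → 6 → 66 → 47 → … (one orbit).
Cycle type of π: 48×2 + 1; total 3 cycles.
3 cycles on 97: each ℓ→(−1)^(ℓ−1), product (−1)^94 = +1.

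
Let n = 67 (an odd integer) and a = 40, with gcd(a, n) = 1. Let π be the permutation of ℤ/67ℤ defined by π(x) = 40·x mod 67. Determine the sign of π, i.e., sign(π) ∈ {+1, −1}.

+1

Orbit of 9 under x↦40x: [9, 25, 62, 1, 40, 59, 15]… (length divides ord_67(40)).
7 cycles of lengths [11, 11, 11, 11, 11, 11, 1].
With 7 cycles on 67 points, sign = (−1)^{67−7} = +1.
Check: (40/67) = +1 by Zolotarev.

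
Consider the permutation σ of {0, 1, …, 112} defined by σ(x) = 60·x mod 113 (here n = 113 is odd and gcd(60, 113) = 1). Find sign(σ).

+1

Start at x=53: 53 → 16 → 56 → 83 → 8 → 28 → 98 → … (one orbit).
Cycle type of π: 28×4 + 1; total 5 cycles.
sign(π) = (−1)^{n − #cycles} = (−1)^{113−5} = (−1)^108 = +1.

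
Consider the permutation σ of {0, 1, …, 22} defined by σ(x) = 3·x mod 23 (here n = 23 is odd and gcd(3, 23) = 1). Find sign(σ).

+1

Trace 3: π^k(3) = [3, 9, 4, 12, 13, 16, 2] for k=0..6.
Decompose π into cycles: lengths [11, 11, 1] (3 cycles, including the fixed point 0).
3 cycles on 23: each ℓ→(−1)^(ℓ−1), product (−1)^20 = +1.
Zolotarev: (3|23) = +1, matching the cycle-count sign.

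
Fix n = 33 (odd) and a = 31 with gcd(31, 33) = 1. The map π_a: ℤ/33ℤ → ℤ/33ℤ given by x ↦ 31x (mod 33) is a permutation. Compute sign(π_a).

Start at x=16: 16 → 1 → 31 → 4 → 25 → 16 (one orbit).
The orbit structure of x ↦ 31x mod 33: 9 orbits of sizes [5, 5, 5, 5, 5, 5, 1, 1, 1].
n − c = 33 − 9 = 24; sign = (−1)^24 = +1.

+1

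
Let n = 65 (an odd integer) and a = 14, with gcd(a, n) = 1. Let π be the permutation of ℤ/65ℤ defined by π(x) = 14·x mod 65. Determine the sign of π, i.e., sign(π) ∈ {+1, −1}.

+1

Orbit of 1 under x↦14x: [1, 14]… (length divides ord_65(14)).
39 cycles of lengths [2, 2, 2, 2, 2, 2, 2, 2, 2, 2, 2, 2, 2, 2, 2, 2, 2, 2, 2, 2, 2, 2, 2, 2, 2, 2, 1, 1, 1, 1, 1, 1, 1, 1, 1, 1, 1, 1, 1].
With 39 cycles on 65 points, sign = (−1)^{65−39} = +1.
Check: (14/65) = +1 by Zolotarev.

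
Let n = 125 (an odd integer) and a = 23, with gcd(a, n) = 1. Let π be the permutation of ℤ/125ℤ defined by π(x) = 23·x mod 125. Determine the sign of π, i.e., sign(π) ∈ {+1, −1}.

-1

Start at x=43: 43 → 114 → 122 → 56 → 38 → 124 → 102 → … (one orbit).
4 cycles of lengths [100, 20, 4, 1].
125 − 4 = 121 transpositions; sign(π) = (−1)^121 = -1.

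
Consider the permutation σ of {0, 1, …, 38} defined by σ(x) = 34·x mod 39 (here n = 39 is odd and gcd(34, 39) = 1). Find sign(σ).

Trace 31: π^k(31) = [31, 1, 34, 25] for k=0..3.
The orbit structure of x ↦ 34x mod 39: 12 orbits of sizes [4, 4, 4, 4, 4, 4, 4, 4, 4, 1, 1, 1].
12 cycles on 39: each ℓ→(−1)^(ℓ−1), product (−1)^27 = -1.
Via Zolotarev, sign(π_{34}) = (34|39) = -1.

-1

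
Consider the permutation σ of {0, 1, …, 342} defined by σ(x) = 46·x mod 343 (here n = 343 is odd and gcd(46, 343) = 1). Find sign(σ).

+1

Orbit of 274 under x↦46x: [274, 256, 114, 99, 95, 254, 22]… (length divides ord_343(46)).
Cycle lengths of π_46 on ℤ/343ℤ: [147, 147, 21, 21, 3, 3, 1]; 7 cycles in total.
343 − 7 = 336 transpositions; sign(π) = (−1)^336 = +1.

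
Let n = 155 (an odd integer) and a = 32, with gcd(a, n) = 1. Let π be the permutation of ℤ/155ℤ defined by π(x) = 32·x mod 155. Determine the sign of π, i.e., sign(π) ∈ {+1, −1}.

Start at x=94: 94 → 63 → 1 → 32 → 94 (one orbit).
62 cycles of lengths [4, 4, 4, 4, 4, 4, 4, 4, 4, 4, 4, 4, 4, 4, 4, 4, 4, 4, 4, 4, 4, 4, 4, 4, 4, 4, 4, 4, 4, 4, 4, 1, 1, 1, 1, 1, 1, 1, 1, 1, 1, 1, 1, 1, 1, 1, 1, 1, 1, 1, 1, 1, 1, 1, 1, 1, 1, 1, 1, 1, 1, 1].
sign(π) = (−1)^{n − #cycles} = (−1)^{155−62} = (−1)^93 = -1.

-1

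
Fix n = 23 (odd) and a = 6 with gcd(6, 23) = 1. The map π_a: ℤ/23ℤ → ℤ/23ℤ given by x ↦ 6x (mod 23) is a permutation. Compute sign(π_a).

Orbit of 1 under x↦6x: [1, 6, 13, 9, 8, 2, 12]… (length divides ord_23(6)).
π_6 has 3 disjoint cycles with lengths [11, 11, 1] on {0,…,22}.
sign(π) = (−1)^{n − #cycles} = (−1)^{23−3} = (−1)^20 = +1.
Zolotarev: (6|23) = +1, matching the cycle-count sign.

+1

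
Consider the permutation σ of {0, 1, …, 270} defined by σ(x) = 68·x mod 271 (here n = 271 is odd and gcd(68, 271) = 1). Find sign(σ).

Orbit of 106 under x↦68x: [106, 162, 176, 44, 11, 206, 187]… (length divides ord_271(68)).
The orbit structure of x ↦ 68x mod 271: 3 orbits of sizes [135, 135, 1].
Σ(ℓ_i−1) = 271−3 = 268; sign = (−1)^268 = +1.
Via Zolotarev, sign(π_{68}) = (68|271) = +1.

+1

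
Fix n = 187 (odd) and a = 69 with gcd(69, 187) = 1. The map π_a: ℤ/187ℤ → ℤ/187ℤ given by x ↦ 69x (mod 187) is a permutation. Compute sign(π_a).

Orbit of 69 under x↦69x: [69, 86, 137, 103, 1]… (length divides ord_187(69)).
51 cycles of lengths [5, 5, 5, 5, 5, 5, 5, 5, 5, 5, 5, 5, 5, 5, 5, 5, 5, 5, 5, 5, 5, 5, 5, 5, 5, 5, 5, 5, 5, 5, 5, 5, 5, 5, 1, 1, 1, 1, 1, 1, 1, 1, 1, 1, 1, 1, 1, 1, 1, 1, 1].
Σ(ℓ_i−1) = 187−51 = 136; sign = (−1)^136 = +1.

+1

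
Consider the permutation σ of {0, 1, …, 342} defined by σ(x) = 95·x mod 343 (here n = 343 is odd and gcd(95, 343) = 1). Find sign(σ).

Orbit of 39 under x↦95x: [39, 275, 57, 270, 268, 78, 207]… (length divides ord_343(95)).
7 cycles of lengths [147, 147, 21, 21, 3, 3, 1].
343 − 7 = 336 transpositions; sign(π) = (−1)^336 = +1.

+1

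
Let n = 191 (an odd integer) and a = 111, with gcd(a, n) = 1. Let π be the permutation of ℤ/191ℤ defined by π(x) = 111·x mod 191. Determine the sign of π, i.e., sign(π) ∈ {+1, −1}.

Orbit of 113 under x↦111x: [113, 128, 74, 1, 111, 97, 71]… (length divides ord_191(111)).
Cycle lengths of π_111 on ℤ/191ℤ: [190, 1]; 2 cycles in total.
191 − 2 = 189 transpositions; sign(π) = (−1)^189 = -1.

-1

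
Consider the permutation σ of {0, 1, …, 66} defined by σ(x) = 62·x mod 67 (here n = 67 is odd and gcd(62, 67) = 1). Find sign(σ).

Trace 25: π^k(25) = [25, 9, 22, 24, 14, 64, 15] for k=0..6.
Cycle lengths of π_62 on ℤ/67ℤ: [11, 11, 11, 11, 11, 11, 1]; 7 cycles in total.
67 − 7 = 60 transpositions; sign(π) = (−1)^60 = +1.

+1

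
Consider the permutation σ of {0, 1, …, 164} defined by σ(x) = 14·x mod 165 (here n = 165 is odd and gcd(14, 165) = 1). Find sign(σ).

-1

Start at x=31: 31 → 104 → 136 → 89 → 91 → 119 → 16 → … (one orbit).
π_14 has 24 disjoint cycles with lengths [10, 10, 10, 10, 10, 10, 10, 10, 10, 10, 10, 10, 10, 10, 5, 5, 2, 2, 2, 2, 2, 2, 2, 1] on {0,…,164}.
24 cycles on 165: each ℓ→(−1)^(ℓ−1), product (−1)^141 = -1.
Zolotarev: (14|165) = -1, matching the cycle-count sign.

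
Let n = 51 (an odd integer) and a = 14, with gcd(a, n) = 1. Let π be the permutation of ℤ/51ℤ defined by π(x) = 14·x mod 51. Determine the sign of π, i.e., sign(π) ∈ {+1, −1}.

Trace 29: π^k(29) = [29, 49, 23, 16, 20, 25, 44] for k=0..6.
Cycle type of π: 16×3 + 2 + 1; total 5 cycles.
51 − 5 = 46 transpositions; sign(π) = (−1)^46 = +1.

+1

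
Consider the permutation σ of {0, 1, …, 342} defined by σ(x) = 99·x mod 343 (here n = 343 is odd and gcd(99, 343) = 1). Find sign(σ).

Trace 99: π^k(99) = [99, 197, 295, 50, 148, 246, 1] for k=0..6.
91 cycles of lengths [7, 7, 7, 7, 7, 7, 7, 7, 7, 7, 7, 7, 7, 7, 7, 7, 7, 7, 7, 7, 7, 7, 7, 7, 7, 7, 7, 7, 7, 7, 7, 7, 7, 7, 7, 7, 7, 7, 7, 7, 7, 7, 1, 1, 1, 1, 1, 1, 1, 1, 1, 1, 1, 1, 1, 1, 1, 1, 1, 1, 1, 1, 1, 1, 1, 1, 1, 1, 1, 1, 1, 1, 1, 1, 1, 1, 1, 1, 1, 1, 1, 1, 1, 1, 1, 1, 1, 1, 1, 1, 1].
With 91 cycles on 343 points, sign = (−1)^{343−91} = +1.
(99|343)_J = +1 (Zolotarev's lemma cross-check).

+1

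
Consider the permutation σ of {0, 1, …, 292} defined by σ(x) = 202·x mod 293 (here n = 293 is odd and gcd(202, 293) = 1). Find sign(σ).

Trace 267: π^k(267) = [267, 22, 49, 229, 257, 53, 158] for k=0..6.
Cycle lengths of π_202 on ℤ/293ℤ: [146, 146, 1]; 3 cycles in total.
Σ(ℓ_i−1) = 293−3 = 290; sign = (−1)^290 = +1.

+1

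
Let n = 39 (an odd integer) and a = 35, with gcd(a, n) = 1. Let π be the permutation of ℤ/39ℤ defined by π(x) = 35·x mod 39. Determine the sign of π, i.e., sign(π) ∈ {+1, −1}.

Start at x=29: 29 → 1 → 35 → 16 → 14 → 22 → 29 (one orbit).
π_35 has 10 disjoint cycles with lengths [6, 6, 6, 6, 3, 3, 3, 3, 2, 1] on {0,…,38}.
39 − 10 = 29 transpositions; sign(π) = (−1)^29 = -1.
(35|39)_J = -1 (Zolotarev's lemma cross-check).

-1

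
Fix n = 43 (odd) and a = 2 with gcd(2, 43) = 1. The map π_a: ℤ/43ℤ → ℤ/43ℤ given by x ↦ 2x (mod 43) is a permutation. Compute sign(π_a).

Orbit of 39 under x↦2x: [39, 35, 27, 11, 22, 1, 2]… (length divides ord_43(2)).
Cycle lengths of π_2 on ℤ/43ℤ: [14, 14, 14, 1]; 4 cycles in total.
43 − 4 = 39 transpositions; sign(π) = (−1)^39 = -1.

-1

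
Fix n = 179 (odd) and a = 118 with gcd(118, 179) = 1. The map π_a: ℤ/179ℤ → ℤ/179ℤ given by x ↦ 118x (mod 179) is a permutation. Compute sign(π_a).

-1

Trace 68: π^k(68) = [68, 148, 101, 104, 100, 165, 138] for k=0..6.
2 cycles of lengths [178, 1].
Σ(ℓ_i−1) = 179−2 = 177; sign = (−1)^177 = -1.
Via Zolotarev, sign(π_{118}) = (118|179) = -1.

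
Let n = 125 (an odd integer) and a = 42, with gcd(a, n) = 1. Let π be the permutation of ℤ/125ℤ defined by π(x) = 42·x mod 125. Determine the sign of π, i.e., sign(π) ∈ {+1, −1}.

Trace 111: π^k(111) = [111, 37, 54, 18, 6, 2, 84] for k=0..6.
Decompose π into cycles: lengths [100, 20, 4, 1] (4 cycles, including the fixed point 0).
With 4 cycles on 125 points, sign = (−1)^{125−4} = -1.
Check: (42/125) = -1 by Zolotarev.

-1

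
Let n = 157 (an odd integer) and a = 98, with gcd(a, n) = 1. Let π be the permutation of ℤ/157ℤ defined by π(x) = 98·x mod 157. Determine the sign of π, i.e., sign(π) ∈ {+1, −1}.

Orbit of 46 under x↦98x: [46, 112, 143, 41, 93, 8, 156]… (length divides ord_157(98)).
The orbit structure of x ↦ 98x mod 157: 4 orbits of sizes [52, 52, 52, 1].
With 4 cycles on 157 points, sign = (−1)^{157−4} = -1.

-1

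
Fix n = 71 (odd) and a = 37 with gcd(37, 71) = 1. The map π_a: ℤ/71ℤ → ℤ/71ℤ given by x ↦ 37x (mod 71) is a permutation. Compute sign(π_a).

Start at x=45: 45 → 32 → 48 → 1 → 37 → 20 → 30 → 45 (one orbit).
11 cycles of lengths [7, 7, 7, 7, 7, 7, 7, 7, 7, 7, 1].
sign(π) = (−1)^{n − #cycles} = (−1)^{71−11} = (−1)^60 = +1.

+1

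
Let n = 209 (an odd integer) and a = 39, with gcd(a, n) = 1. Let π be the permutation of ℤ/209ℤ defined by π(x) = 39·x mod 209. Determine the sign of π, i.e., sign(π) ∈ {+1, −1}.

Orbit of 39 under x↦39x: [39, 58, 172, 20, 153, 115, 96]… (length divides ord_209(39)).
38 cycles of lengths [10, 10, 10, 10, 10, 10, 10, 10, 10, 10, 10, 10, 10, 10, 10, 10, 10, 10, 10, 1, 1, 1, 1, 1, 1, 1, 1, 1, 1, 1, 1, 1, 1, 1, 1, 1, 1, 1].
sign(π) = (−1)^{n − #cycles} = (−1)^{209−38} = (−1)^171 = -1.
(39|209)_J = -1 (Zolotarev's lemma cross-check).

-1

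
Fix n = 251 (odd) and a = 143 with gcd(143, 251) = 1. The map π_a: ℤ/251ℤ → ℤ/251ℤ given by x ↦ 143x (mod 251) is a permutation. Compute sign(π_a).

-1

Orbit of 95 under x↦143x: [95, 31, 166, 144, 10, 175, 176]… (length divides ord_251(143)).
Cycle type of π: 250 + 1; total 2 cycles.
n − c = 251 − 2 = 249; sign = (−1)^249 = -1.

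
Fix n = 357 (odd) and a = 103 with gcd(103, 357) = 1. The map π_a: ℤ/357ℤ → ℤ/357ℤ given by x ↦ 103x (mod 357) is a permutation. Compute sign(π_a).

Orbit of 52 under x↦103x: [52, 1, 103, 256, 307, 205]… (length divides ord_357(103)).
Decompose π into cycles: lengths [6, 6, 6, 6, 6, 6, 6, 6, 6, 6, 6, 6, 6, 6, 6, 6, 6, 6, 6, 6, 6, 6, 6, 6, 6, 6, 6, 6, 6, 6, 6, 6, 6, 6, 6, 6, 6, 6, 6, 6, 6, 6, 6, 6, 6, 6, 6, 6, 6, 6, 6, 1, 1, 1, 1, 1, 1, 1, 1, 1, 1, 1, 1, 1, 1, 1, 1, 1, 1, 1, 1, 1, 1, 1, 1, 1, 1, 1, 1, 1, 1, 1, 1, 1, 1, 1, 1, 1, 1, 1, 1, 1, 1, 1, 1, 1, 1, 1, 1, 1, 1, 1] (102 cycles, including the fixed point 0).
With 102 cycles on 357 points, sign = (−1)^{357−102} = -1.

-1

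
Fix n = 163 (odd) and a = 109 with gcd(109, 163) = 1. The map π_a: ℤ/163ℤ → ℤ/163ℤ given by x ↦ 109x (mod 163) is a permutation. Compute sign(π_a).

-1

Start at x=102: 102 → 34 → 120 → 40 → 122 → 95 → 86 → … (one orbit).
2 cycles of lengths [162, 1].
sign(π) = (−1)^{n − #cycles} = (−1)^{163−2} = (−1)^161 = -1.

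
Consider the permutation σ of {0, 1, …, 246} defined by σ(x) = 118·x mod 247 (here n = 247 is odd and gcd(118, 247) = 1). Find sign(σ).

+1

Orbit of 235 under x↦118x: [235, 66, 131, 144, 196, 157, 1]… (length divides ord_247(118)).
Decompose π into cycles: lengths [9, 9, 9, 9, 9, 9, 9, 9, 9, 9, 9, 9, 9, 9, 9, 9, 9, 9, 9, 9, 9, 9, 9, 9, 9, 9, 1, 1, 1, 1, 1, 1, 1, 1, 1, 1, 1, 1, 1] (39 cycles, including the fixed point 0).
247 − 39 = 208 transpositions; sign(π) = (−1)^208 = +1.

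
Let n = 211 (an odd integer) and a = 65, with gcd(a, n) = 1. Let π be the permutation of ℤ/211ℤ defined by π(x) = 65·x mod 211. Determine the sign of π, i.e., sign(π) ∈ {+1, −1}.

Orbit of 122 under x↦65x: [122, 123, 188, 193, 96, 121, 58]… (length divides ord_211(65)).
The orbit structure of x ↦ 65x mod 211: 7 orbits of sizes [35, 35, 35, 35, 35, 35, 1].
211 − 7 = 204 transpositions; sign(π) = (−1)^204 = +1.

+1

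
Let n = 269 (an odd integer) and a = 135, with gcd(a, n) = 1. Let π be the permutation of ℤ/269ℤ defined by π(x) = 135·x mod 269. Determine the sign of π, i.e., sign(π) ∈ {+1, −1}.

-1

Orbit of 220 under x↦135x: [220, 110, 55, 162, 81, 175, 222]… (length divides ord_269(135)).
Decompose π into cycles: lengths [268, 1] (2 cycles, including the fixed point 0).
n − c = 269 − 2 = 267; sign = (−1)^267 = -1.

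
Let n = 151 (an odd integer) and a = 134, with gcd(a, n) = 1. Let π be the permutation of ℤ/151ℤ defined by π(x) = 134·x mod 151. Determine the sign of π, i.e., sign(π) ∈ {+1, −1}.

Orbit of 122 under x↦134x: [122, 40, 75, 84, 82, 116, 142]… (length divides ord_151(134)).
π_134 has 2 disjoint cycles with lengths [150, 1] on {0,…,150}.
n − c = 151 − 2 = 149; sign = (−1)^149 = -1.
Check: (134/151) = -1 by Zolotarev.

-1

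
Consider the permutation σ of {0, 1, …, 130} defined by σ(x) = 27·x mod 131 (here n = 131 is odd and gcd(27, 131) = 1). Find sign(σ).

Orbit of 99 under x↦27x: [99, 53, 121, 123, 46, 63, 129]… (length divides ord_131(27)).
π_27 has 3 disjoint cycles with lengths [65, 65, 1] on {0,…,130}.
Σ(ℓ_i−1) = 131−3 = 128; sign = (−1)^128 = +1.

+1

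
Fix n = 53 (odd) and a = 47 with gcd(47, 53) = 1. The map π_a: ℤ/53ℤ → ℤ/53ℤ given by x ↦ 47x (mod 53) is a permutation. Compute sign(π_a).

Start at x=42: 42 → 13 → 28 → 44 → 1 → 47 → 36 → … (one orbit).
π_47 has 5 disjoint cycles with lengths [13, 13, 13, 13, 1] on {0,…,52}.
53 − 5 = 48 transpositions; sign(π) = (−1)^48 = +1.
Check: (47/53) = +1 by Zolotarev.

+1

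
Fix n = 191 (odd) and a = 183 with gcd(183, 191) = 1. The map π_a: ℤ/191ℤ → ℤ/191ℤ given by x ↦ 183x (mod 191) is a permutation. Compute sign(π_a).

-1

Trace 166: π^k(166) = [166, 9, 119, 3, 167, 1, 183] for k=0..6.
The orbit structure of x ↦ 183x mod 191: 2 orbits of sizes [190, 1].
With 2 cycles on 191 points, sign = (−1)^{191−2} = -1.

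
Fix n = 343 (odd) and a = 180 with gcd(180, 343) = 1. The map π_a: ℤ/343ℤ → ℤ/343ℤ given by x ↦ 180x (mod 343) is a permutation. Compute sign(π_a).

-1

Start at x=331: 331 → 241 → 162 → 5 → 214 → 104 → 198 → … (one orbit).
Cycle type of π: 294 + 42 + 6 + 1; total 4 cycles.
n − c = 343 − 4 = 339; sign = (−1)^339 = -1.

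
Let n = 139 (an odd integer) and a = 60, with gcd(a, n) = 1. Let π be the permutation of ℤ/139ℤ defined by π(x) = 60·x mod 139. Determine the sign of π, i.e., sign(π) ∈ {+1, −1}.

-1

Start at x=84: 84 → 36 → 75 → 52 → 62 → 106 → 105 → … (one orbit).
Cycle type of π: 46×3 + 1; total 4 cycles.
sign(π) = (−1)^{n − #cycles} = (−1)^{139−4} = (−1)^135 = -1.
Zolotarev: (60|139) = -1, matching the cycle-count sign.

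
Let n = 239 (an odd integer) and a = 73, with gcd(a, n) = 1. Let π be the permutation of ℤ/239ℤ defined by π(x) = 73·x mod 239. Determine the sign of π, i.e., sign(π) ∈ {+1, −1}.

-1

Trace 217: π^k(217) = [217, 67, 111, 216, 233, 40, 52] for k=0..6.
Cycle type of π: 34×7 + 1; total 8 cycles.
sign(π) = (−1)^{n − #cycles} = (−1)^{239−8} = (−1)^231 = -1.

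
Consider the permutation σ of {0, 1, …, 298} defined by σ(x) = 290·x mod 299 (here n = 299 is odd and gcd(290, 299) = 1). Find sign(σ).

Start at x=153: 153 → 118 → 134 → 289 → 90 → 87 → 114 → … (one orbit).
Decompose π into cycles: lengths [66, 66, 66, 66, 22, 6, 6, 1] (8 cycles, including the fixed point 0).
Σ(ℓ_i−1) = 299−8 = 291; sign = (−1)^291 = -1.
(290|299)_J = -1 (Zolotarev's lemma cross-check).

-1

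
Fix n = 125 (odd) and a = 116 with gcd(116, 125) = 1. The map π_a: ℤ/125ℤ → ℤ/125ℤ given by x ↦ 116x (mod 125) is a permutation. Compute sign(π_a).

Start at x=61: 61 → 76 → 66 → 31 → 96 → 11 → 26 → … (one orbit).
π_116 has 13 disjoint cycles with lengths [25, 25, 25, 25, 5, 5, 5, 5, 1, 1, 1, 1, 1] on {0,…,124}.
125 − 13 = 112 transpositions; sign(π) = (−1)^112 = +1.
Zolotarev: (116|125) = +1, matching the cycle-count sign.

+1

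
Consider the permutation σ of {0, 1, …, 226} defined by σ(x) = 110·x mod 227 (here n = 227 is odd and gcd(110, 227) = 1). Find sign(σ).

+1

Start at x=210: 210 → 173 → 189 → 133 → 102 → 97 → 1 → … (one orbit).
π_110 has 3 disjoint cycles with lengths [113, 113, 1] on {0,…,226}.
3 cycles on 227: each ℓ→(−1)^(ℓ−1), product (−1)^224 = +1.
Check: (110/227) = +1 by Zolotarev.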